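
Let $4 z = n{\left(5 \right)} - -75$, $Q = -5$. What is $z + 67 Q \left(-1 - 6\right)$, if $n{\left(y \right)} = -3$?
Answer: $2363$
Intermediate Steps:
$z = 18$ ($z = \frac{-3 - -75}{4} = \frac{-3 + 75}{4} = \frac{1}{4} \cdot 72 = 18$)
$z + 67 Q \left(-1 - 6\right) = 18 + 67 \left(- 5 \left(-1 - 6\right)\right) = 18 + 67 \left(\left(-5\right) \left(-7\right)\right) = 18 + 67 \cdot 35 = 18 + 2345 = 2363$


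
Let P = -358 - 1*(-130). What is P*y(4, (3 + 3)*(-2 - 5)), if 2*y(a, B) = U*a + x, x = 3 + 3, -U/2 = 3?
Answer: 2052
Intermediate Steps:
U = -6 (U = -2*3 = -6)
x = 6
y(a, B) = 3 - 3*a (y(a, B) = (-6*a + 6)/2 = (6 - 6*a)/2 = 3 - 3*a)
P = -228 (P = -358 + 130 = -228)
P*y(4, (3 + 3)*(-2 - 5)) = -228*(3 - 3*4) = -228*(3 - 12) = -228*(-9) = 2052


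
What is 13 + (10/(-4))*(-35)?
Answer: 201/2 ≈ 100.50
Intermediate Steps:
13 + (10/(-4))*(-35) = 13 + (10*(-¼))*(-35) = 13 - 5/2*(-35) = 13 + 175/2 = 201/2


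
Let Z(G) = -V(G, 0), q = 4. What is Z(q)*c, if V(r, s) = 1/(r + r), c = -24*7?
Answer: 21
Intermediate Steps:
c = -168
V(r, s) = 1/(2*r)
Z(G) = -1/(2*G)
Z(q)*c = -½/4*(-168) = -½*¼*(-168) = -⅛*(-168) = 21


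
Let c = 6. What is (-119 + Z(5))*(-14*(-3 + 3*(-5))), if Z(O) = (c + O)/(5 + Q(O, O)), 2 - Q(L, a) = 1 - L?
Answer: -29736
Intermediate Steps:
Q(L, a) = 1 + L (Q(L, a) = 2 - (1 - L) = 2 + (-1 + L) = 1 + L)
Z(O) = 1 (Z(O) = (6 + O)/(5 + (1 + O)) = (6 + O)/(6 + O) = 1)
(-119 + Z(5))*(-14*(-3 + 3*(-5))) = (-119 + 1)*(-14*(-3 + 3*(-5))) = -(-1652)*(-3 - 15) = -(-1652)*(-18) = -118*252 = -29736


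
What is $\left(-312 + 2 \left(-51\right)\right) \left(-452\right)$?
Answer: $187128$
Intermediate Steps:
$\left(-312 + 2 \left(-51\right)\right) \left(-452\right) = \left(-312 - 102\right) \left(-452\right) = \left(-414\right) \left(-452\right) = 187128$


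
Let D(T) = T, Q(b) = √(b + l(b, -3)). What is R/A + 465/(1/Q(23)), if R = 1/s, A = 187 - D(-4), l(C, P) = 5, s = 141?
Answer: 1/26931 + 930*√7 ≈ 2460.5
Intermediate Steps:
Q(b) = √(5 + b) (Q(b) = √(b + 5) = √(5 + b))
A = 191 (A = 187 - 1*(-4) = 187 + 4 = 191)
R = 1/141 ≈ 0.0070922
R/A + 465/(1/Q(23)) = (1/141)/191 + 465/(1/(√(5 + 23))) = (1/141)*(1/191) + 465/(1/(√28)) = 1/26931 + 465/(1/(2*√7)) = 1/26931 + 465/((√7/14)) = 1/26931 + 465*(2*√7) = 1/26931 + 930*√7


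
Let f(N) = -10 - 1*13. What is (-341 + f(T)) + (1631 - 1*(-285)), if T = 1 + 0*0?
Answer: 1552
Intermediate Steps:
T = 1 (T = 1 + 0 = 1)
f(N) = -23 (f(N) = -10 - 13 = -23)
(-341 + f(T)) + (1631 - 1*(-285)) = (-341 - 23) + (1631 - 1*(-285)) = -364 + (1631 + 285) = -364 + 1916 = 1552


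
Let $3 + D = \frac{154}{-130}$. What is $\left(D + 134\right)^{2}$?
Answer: $\frac{71199844}{4225} \approx 16852.0$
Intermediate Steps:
$D = - \frac{272}{65}$ ($D = -3 + \frac{154}{-130} = -3 + 154 \left(- \frac{1}{130}\right) = -3 - \frac{77}{65} = - \frac{272}{65} \approx -4.1846$)
$\left(D + 134\right)^{2} = \left(- \frac{272}{65} + 134\right)^{2} = \left(\frac{8438}{65}\right)^{2} = \frac{71199844}{4225}$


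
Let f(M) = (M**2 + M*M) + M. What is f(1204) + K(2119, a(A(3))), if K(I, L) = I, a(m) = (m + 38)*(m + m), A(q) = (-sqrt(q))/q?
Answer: 2902555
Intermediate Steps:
A(q) = -1/sqrt(q)
a(m) = 2*m*(38 + m) (a(m) = (38 + m)*(2*m) = 2*m*(38 + m))
f(M) = M + 2*M**2 (f(M) = (M**2 + M**2) + M = 2*M**2 + M = M + 2*M**2)
f(1204) + K(2119, a(A(3))) = 1204*(1 + 2*1204) + 2119 = 1204*(1 + 2408) + 2119 = 1204*2409 + 2119 = 2900436 + 2119 = 2902555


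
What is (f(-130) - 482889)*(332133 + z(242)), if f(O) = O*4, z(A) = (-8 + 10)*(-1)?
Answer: -160555114579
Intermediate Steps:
z(A) = -2 (z(A) = 2*(-1) = -2)
f(O) = 4*O
(f(-130) - 482889)*(332133 + z(242)) = (4*(-130) - 482889)*(332133 - 2) = (-520 - 482889)*332131 = -483409*332131 = -160555114579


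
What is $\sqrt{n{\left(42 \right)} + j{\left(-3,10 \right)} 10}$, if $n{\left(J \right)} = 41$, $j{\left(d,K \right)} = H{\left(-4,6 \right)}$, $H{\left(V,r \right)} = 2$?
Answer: $\sqrt{61} \approx 7.8102$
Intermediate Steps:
$j{\left(d,K \right)} = 2$
$\sqrt{n{\left(42 \right)} + j{\left(-3,10 \right)} 10} = \sqrt{41 + 2 \cdot 10} = \sqrt{41 + 20} = \sqrt{61}$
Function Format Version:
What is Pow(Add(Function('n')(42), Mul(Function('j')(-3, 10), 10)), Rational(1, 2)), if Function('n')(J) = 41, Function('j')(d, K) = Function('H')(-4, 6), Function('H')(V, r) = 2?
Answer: Pow(61, Rational(1, 2)) ≈ 7.8102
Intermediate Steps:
Function('j')(d, K) = 2
Pow(Add(Function('n')(42), Mul(Function('j')(-3, 10), 10)), Rational(1, 2)) = Pow(Add(41, Mul(2, 10)), Rational(1, 2)) = Pow(Add(41, 20), Rational(1, 2)) = Pow(61, Rational(1, 2))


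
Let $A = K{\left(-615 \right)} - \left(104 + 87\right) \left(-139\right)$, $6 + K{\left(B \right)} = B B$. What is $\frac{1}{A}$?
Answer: $\frac{1}{404768} \approx 2.4706 \cdot 10^{-6}$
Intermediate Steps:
$K{\left(B \right)} = -6 + B^{2}$ ($K{\left(B \right)} = -6 + B B = -6 + B^{2}$)
$A = 404768$ ($A = \left(-6 + \left(-615\right)^{2}\right) - \left(104 + 87\right) \left(-139\right) = \left(-6 + 378225\right) - 191 \left(-139\right) = 378219 - -26549 = 378219 + 26549 = 404768$)
$\frac{1}{A} = \frac{1}{404768}$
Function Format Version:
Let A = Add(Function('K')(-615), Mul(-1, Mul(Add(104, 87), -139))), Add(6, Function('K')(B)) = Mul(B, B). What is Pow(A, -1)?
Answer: Rational(1, 404768) ≈ 2.4706e-6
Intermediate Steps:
Function('K')(B) = Add(-6, Pow(B, 2)) (Function('K')(B) = Add(-6, Mul(B, B)) = Add(-6, Pow(B, 2)))
A = 404768 (A = Add(Add(-6, Pow(-615, 2)), Mul(-1, Mul(Add(104, 87), -139))) = Add(Add(-6, 378225), Mul(-1, Mul(191, -139))) = Add(378219, Mul(-1, -26549)) = Add(378219, 26549) = 404768)
Pow(A, -1) = Pow(404768, -1) = Rational(1, 404768)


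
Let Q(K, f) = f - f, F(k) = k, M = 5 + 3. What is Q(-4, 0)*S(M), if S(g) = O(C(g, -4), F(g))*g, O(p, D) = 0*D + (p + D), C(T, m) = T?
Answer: 0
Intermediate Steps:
M = 8
O(p, D) = D + p (O(p, D) = 0 + (D + p) = D + p)
Q(K, f) = 0
S(g) = 2*g² (S(g) = (g + g)*g = (2*g)*g = 2*g²)
Q(-4, 0)*S(M) = 0*(2*8²) = 0*(2*64) = 0*128 = 0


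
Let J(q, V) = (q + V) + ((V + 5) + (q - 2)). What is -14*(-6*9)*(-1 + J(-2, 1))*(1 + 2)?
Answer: 0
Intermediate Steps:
J(q, V) = 3 + 2*V + 2*q (J(q, V) = (V + q) + ((5 + V) + (-2 + q)) = (V + q) + (3 + V + q) = 3 + 2*V + 2*q)
-14*(-6*9)*(-1 + J(-2, 1))*(1 + 2) = -14*(-6*9)*(-1 + (3 + 2*1 + 2*(-2)))*(1 + 2) = -(-756)*(-1 + (3 + 2 - 4))*3 = -(-756)*(-1 + 1)*3 = -(-756)*0*3 = -(-756)*0 = -14*0 = 0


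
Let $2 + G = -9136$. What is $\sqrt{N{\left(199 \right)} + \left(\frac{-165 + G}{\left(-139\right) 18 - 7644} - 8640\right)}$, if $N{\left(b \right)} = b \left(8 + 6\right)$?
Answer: $\frac{i \sqrt{66947119514}}{3382} \approx 76.505 i$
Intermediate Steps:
$G = -9138$ ($G = -2 - 9136 = -9138$)
$N{\left(b \right)} = 14 b$ ($N{\left(b \right)} = b 14 = 14 b$)
$\sqrt{N{\left(199 \right)} + \left(\frac{-165 + G}{\left(-139\right) 18 - 7644} - 8640\right)} = \sqrt{14 \cdot 199 - \left(8640 - \frac{-165 - 9138}{\left(-139\right) 18 - 7644}\right)} = \sqrt{2786 - \left(8640 + \frac{9303}{-2502 - 7644}\right)} = \sqrt{2786 - \left(8640 + \frac{9303}{-10146}\right)} = \sqrt{2786 - \frac{29217379}{3382}} = \sqrt{- \frac{19795127}{3382}} = \frac{i \sqrt{66947119514}}{3382}$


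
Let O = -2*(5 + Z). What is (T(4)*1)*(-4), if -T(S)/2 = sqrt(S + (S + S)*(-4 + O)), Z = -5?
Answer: 16*I*sqrt(7) ≈ 42.332*I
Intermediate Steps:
O = 0 (O = -2*(5 - 5) = -2*0 = 0)
T(S) = -2*sqrt(7)*sqrt(-S) (T(S) = -2*sqrt(S + (S + S)*(-4 + 0)) = -2*sqrt(S + (2*S)*(-4)) = -2*sqrt(S - 8*S) = -2*sqrt(7)*sqrt(-S))
(T(4)*1)*(-4) = (-2*sqrt(7)*sqrt(-1*4)*1)*(-4) = (-2*sqrt(7)*sqrt(-4)*1)*(-4) = (-2*sqrt(7)*2*I*1)*(-4) = (-4*I*sqrt(7)*1)*(-4) = -4*I*sqrt(7)*(-4) = 16*I*sqrt(7)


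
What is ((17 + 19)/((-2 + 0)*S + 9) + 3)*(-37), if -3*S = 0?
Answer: -259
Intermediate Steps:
S = 0 (S = -⅓*0 = 0)
((17 + 19)/((-2 + 0)*S + 9) + 3)*(-37) = ((17 + 19)/((-2 + 0)*0 + 9) + 3)*(-37) = (36/(-2*0 + 9) + 3)*(-37) = (36/(0 + 9) + 3)*(-37) = (36/9 + 3)*(-37) = (36*(⅑) + 3)*(-37) = (4 + 3)*(-37) = 7*(-37) = -259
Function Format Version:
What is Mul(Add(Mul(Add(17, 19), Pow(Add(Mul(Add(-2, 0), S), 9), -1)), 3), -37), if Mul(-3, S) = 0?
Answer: -259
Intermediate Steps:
S = 0 (S = Mul(Rational(-1, 3), 0) = 0)
Mul(Add(Mul(Add(17, 19), Pow(Add(Mul(Add(-2, 0), S), 9), -1)), 3), -37) = Mul(Add(Mul(Add(17, 19), Pow(Add(Mul(Add(-2, 0), 0), 9), -1)), 3), -37) = Mul(Add(Mul(36, Pow(Add(Mul(-2, 0), 9), -1)), 3), -37) = Mul(Add(Mul(36, Pow(Add(0, 9), -1)), 3), -37) = Mul(Add(Mul(36, Pow(9, -1)), 3), -37) = Mul(Add(Mul(36, Rational(1, 9)), 3), -37) = Mul(Add(4, 3), -37) = Mul(7, -37) = -259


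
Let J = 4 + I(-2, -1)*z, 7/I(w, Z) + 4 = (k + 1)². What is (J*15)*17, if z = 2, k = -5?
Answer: 2635/2 ≈ 1317.5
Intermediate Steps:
I(w, Z) = 7/12 (I(w, Z) = 7/(-4 + (-5 + 1)²) = 7/(-4 + (-4)²) = 7/(-4 + 16) = 7/12)
J = 31/6 (J = 4 + (7/12)*2 = 4 + 7/6 = 31/6 ≈ 5.1667)
(J*15)*17 = ((31/6)*15)*17 = (155/2)*17 = 2635/2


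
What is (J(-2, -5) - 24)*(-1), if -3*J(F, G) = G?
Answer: 67/3 ≈ 22.333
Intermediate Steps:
J(F, G) = -G/3
(J(-2, -5) - 24)*(-1) = (-⅓*(-5) - 24)*(-1) = (5/3 - 24)*(-1) = -67/3*(-1) = 67/3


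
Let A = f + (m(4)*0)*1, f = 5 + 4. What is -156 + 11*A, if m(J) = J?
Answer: -57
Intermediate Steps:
f = 9
A = 9 (A = 9 + (4*0)*1 = 9 + 0*1 = 9 + 0 = 9)
-156 + 11*A = -156 + 11*9 = -156 + 99 = -57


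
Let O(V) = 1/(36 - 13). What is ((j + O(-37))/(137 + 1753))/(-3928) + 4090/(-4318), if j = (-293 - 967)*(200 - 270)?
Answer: -353563826759/368649595440 ≈ -0.95908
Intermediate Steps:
j = 88200 (j = -1260*(-70) = 88200)
O(V) = 1/23
((j + O(-37))/(137 + 1753))/(-3928) + 4090/(-4318) = ((88200 + 1/23)/(137 + 1753))/(-3928) + 4090/(-4318) = ((2028601/23)/1890)*(-1/3928) + 4090*(-1/4318) = ((2028601/23)*(1/1890))*(-1/3928) - 2045/2159 = (2028601/43470)*(-1/3928) - 2045/2159 = -2028601/170750160 - 2045/2159 = -353563826759/368649595440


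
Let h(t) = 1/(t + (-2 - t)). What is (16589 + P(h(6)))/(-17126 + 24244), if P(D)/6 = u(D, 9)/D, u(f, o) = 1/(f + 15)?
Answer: 481057/206422 ≈ 2.3305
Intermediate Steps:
u(f, o) = 1/(15 + f)
h(t) = -½ (h(t) = 1/(-2) = -½)
P(D) = 6/(D*(15 + D)) (P(D) = 6*(1/((15 + D)*D)) = 6*(1/(D*(15 + D))) = 6/(D*(15 + D)))
(16589 + P(h(6)))/(-17126 + 24244) = (16589 + 6/((-½)*(15 - ½)))/(-17126 + 24244) = (16589 + 6*(-2)/(29/2))/7118 = (16589 + 6*(-2)*(2/29))*(1/7118) = (16589 - 24/29)*(1/7118) = (481057/29)*(1/7118) = 481057/206422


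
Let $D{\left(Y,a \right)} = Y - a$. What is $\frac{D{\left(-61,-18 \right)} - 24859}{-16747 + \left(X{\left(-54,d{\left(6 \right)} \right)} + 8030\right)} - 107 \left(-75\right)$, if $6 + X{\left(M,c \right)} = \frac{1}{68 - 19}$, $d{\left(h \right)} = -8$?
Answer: $\frac{1715656924}{213713} \approx 8027.9$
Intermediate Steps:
$X{\left(M,c \right)} = - \frac{293}{49}$ ($X{\left(M,c \right)} = -6 + \frac{1}{68 - 19} = -6 + \frac{1}{49} = - \frac{293}{49}$)
$\frac{D{\left(-61,-18 \right)} - 24859}{-16747 + \left(X{\left(-54,d{\left(6 \right)} \right)} + 8030\right)} - 107 \left(-75\right) = \frac{\left(-61 - -18\right) - 24859}{-16747 + \left(- \frac{293}{49} + 8030\right)} - 107 \left(-75\right) = \frac{\left(-61 + 18\right) - 24859}{-16747 + \frac{393177}{49}} - -8025 = \frac{-43 - 24859}{- \frac{427426}{49}} + 8025 = \left(-24902\right) \left(- \frac{49}{427426}\right) + 8025 = \frac{610099}{213713} + 8025 = \frac{1715656924}{213713}$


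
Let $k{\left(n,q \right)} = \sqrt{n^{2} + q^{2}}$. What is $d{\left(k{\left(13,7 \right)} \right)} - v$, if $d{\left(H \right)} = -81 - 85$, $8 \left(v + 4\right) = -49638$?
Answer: $\frac{24171}{4} \approx 6042.8$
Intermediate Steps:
$v = - \frac{24835}{4}$ ($v = -4 + \frac{1}{8} \left(-49638\right) = -4 - \frac{24819}{4} = - \frac{24835}{4} \approx -6208.8$)
$d{\left(H \right)} = -166$ ($d{\left(H \right)} = -81 - 85 = -166$)
$d{\left(k{\left(13,7 \right)} \right)} - v = -166 - - \frac{24835}{4} = -166 + \frac{24835}{4} = \frac{24171}{4}$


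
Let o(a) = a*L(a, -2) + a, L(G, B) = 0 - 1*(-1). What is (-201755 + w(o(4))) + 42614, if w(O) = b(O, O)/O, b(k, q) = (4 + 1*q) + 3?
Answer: -1273113/8 ≈ -1.5914e+5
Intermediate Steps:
L(G, B) = 1 (L(G, B) = 0 + 1 = 1)
o(a) = 2*a (o(a) = a*1 + a = a + a = 2*a)
b(k, q) = 7 + q (b(k, q) = (4 + q) + 3 = 7 + q)
w(O) = (7 + O)/O
(-201755 + w(o(4))) + 42614 = (-201755 + (7 + 2*4)/((2*4))) + 42614 = (-201755 + (7 + 8)/8) + 42614 = (-201755 + (⅛)*15) + 42614 = (-201755 + 15/8) + 42614 = -1614025/8 + 42614 = -1273113/8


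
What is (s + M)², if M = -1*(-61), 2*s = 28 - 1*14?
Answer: 4624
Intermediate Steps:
s = 7 (s = (28 - 1*14)/2 = (28 - 14)/2 = (½)*14 = 7)
M = 61
(s + M)² = (7 + 61)² = 68² = 4624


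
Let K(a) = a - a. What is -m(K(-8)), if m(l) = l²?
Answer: 0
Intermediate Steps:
K(a) = 0
-m(K(-8)) = -1*0² = -1*0 = 0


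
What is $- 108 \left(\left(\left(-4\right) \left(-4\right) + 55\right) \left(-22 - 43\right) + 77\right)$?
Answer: $490104$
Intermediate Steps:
$- 108 \left(\left(\left(-4\right) \left(-4\right) + 55\right) \left(-22 - 43\right) + 77\right) = - 108 \left(\left(16 + 55\right) \left(-65\right) + 77\right) = - 108 \left(71 \left(-65\right) + 77\right) = - 108 \left(-4615 + 77\right) = \left(-108\right) \left(-4538\right) = 490104$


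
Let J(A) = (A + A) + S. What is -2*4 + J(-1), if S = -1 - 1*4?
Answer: -15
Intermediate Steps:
S = -5 (S = -1 - 4 = -5)
J(A) = -5 + 2*A (J(A) = (A + A) - 5 = 2*A - 5 = -5 + 2*A)
-2*4 + J(-1) = -2*4 + (-5 + 2*(-1)) = -8 + (-5 - 2) = -8 - 7 = -15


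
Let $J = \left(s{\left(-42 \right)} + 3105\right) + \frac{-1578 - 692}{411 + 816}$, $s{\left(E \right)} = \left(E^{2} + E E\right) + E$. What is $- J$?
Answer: $- \frac{8084887}{1227} \approx -6589.1$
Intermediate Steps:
$s{\left(E \right)} = E + 2 E^{2}$ ($s{\left(E \right)} = \left(E^{2} + E^{2}\right) + E = 2 E^{2} + E = E + 2 E^{2}$)
$J = \frac{8084887}{1227}$ ($J = \left(- 42 \left(1 + 2 \left(-42\right)\right) + 3105\right) + \frac{-1578 - 692}{411 + 816} = \left(- 42 \left(1 - 84\right) + 3105\right) - \frac{2270}{1227} = \left(\left(-42\right) \left(-83\right) + 3105\right) - \frac{2270}{1227} = \left(3486 + 3105\right) - \frac{2270}{1227} = 6591 - \frac{2270}{1227} = \frac{8084887}{1227} \approx 6589.1$)
$- J = \left(-1\right) \frac{8084887}{1227} = - \frac{8084887}{1227}$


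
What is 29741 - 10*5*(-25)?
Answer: 30991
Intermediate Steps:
29741 - 10*5*(-25) = 29741 - 50*(-25) = 29741 + 1250 = 30991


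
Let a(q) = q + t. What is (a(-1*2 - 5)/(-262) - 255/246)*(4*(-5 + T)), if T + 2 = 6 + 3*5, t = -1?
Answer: -302596/5371 ≈ -56.339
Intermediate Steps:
a(q) = -1 + q (a(q) = q - 1 = -1 + q)
T = 19 (T = -2 + (6 + 3*5) = -2 + (6 + 15) = -2 + 21 = 19)
(a(-1*2 - 5)/(-262) - 255/246)*(4*(-5 + T)) = ((-1 + (-1*2 - 5))/(-262) - 255/246)*(4*(-5 + 19)) = ((-1 + (-2 - 5))*(-1/262) - 255*1/246)*(4*14) = ((-1 - 7)*(-1/262) - 85/82)*56 = (-8*(-1/262) - 85/82)*56 = (4/131 - 85/82)*56 = -10807/10742*56 = -302596/5371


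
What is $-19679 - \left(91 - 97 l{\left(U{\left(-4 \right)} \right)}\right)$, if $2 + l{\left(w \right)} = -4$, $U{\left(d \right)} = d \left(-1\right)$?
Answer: $-20352$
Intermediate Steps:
$U{\left(d \right)} = - d$
$l{\left(w \right)} = -6$ ($l{\left(w \right)} = -2 - 4 = -6$)
$-19679 - \left(91 - 97 l{\left(U{\left(-4 \right)} \right)}\right) = -19679 - \left(91 - -582\right) = -19679 - \left(91 + 582\right) = -19679 - 673 = -20352$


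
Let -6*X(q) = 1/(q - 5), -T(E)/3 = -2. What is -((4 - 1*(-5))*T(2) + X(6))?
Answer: -323/6 ≈ -53.833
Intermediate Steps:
T(E) = 6 (T(E) = -3*(-2) = 6)
X(q) = -1/(6*(-5 + q)) (X(q) = -1/(6*(q - 5)) = -1/(6*(-5 + q)))
-((4 - 1*(-5))*T(2) + X(6)) = -((4 - 1*(-5))*6 - 1/(-30 + 6*6)) = -((4 + 5)*6 - 1/(-30 + 36)) = -(9*6 - 1/6) = -(54 - 1*⅙) = -(54 - ⅙) = -1*323/6 = -323/6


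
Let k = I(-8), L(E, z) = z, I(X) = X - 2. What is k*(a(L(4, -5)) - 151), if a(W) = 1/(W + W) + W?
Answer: 1561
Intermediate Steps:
I(X) = -2 + X
a(W) = W + 1/(2*W) (a(W) = 1/(2*W) + W = W + 1/(2*W))
k = -10 (k = -2 - 8 = -10)
k*(a(L(4, -5)) - 151) = -10*((-5 + (1/2)/(-5)) - 151) = -10*((-5 + (1/2)*(-1/5)) - 151) = -10*((-5 - 1/10) - 151) = -10*(-51/10 - 151) = -10*(-1561/10) = 1561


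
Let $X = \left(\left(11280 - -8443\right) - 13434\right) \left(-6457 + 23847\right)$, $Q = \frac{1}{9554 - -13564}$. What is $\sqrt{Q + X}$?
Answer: $\frac{\sqrt{58449620472049158}}{23118} \approx 10458.0$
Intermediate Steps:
$Q = \frac{1}{23118}$ ($Q = \frac{1}{9554 + 13564} = \frac{1}{23118} \approx 4.3256 \cdot 10^{-5}$)
$X = 109365710$ ($X = \left(\left(11280 + 8443\right) - 13434\right) 17390 = \left(19723 - 13434\right) 17390 = 6289 \cdot 17390 = 109365710$)
$\sqrt{Q + X} = \sqrt{\frac{1}{23118} + 109365710} = \sqrt{\frac{2528316483781}{23118}} = \frac{\sqrt{58449620472049158}}{23118}$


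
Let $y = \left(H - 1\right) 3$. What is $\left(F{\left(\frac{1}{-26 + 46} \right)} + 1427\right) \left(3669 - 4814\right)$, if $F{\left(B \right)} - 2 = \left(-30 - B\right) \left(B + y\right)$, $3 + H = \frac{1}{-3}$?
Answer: $- \frac{166542311}{80} \approx -2.0818 \cdot 10^{6}$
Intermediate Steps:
$H = - \frac{10}{3}$ ($H = -3 + \frac{1}{-3} = -3 - \frac{1}{3} = - \frac{10}{3} \approx -3.3333$)
$y = -13$ ($y = \left(- \frac{10}{3} - 1\right) 3 = \left(- \frac{13}{3}\right) 3 = -13$)
$F{\left(B \right)} = 2 + \left(-30 - B\right) \left(-13 + B\right)$ ($F{\left(B \right)} = 2 + \left(-30 - B\right) \left(B - 13\right) = 2 + \left(-30 - B\right) \left(-13 + B\right)$)
$\left(F{\left(\frac{1}{-26 + 46} \right)} + 1427\right) \left(3669 - 4814\right) = \left(\left(392 - \left(\frac{1}{-26 + 46}\right)^{2} - \frac{17}{-26 + 46}\right) + 1427\right) \left(3669 - 4814\right) = \left(\left(392 - \left(\frac{1}{20}\right)^{2} - \frac{17}{20}\right) + 1427\right) \left(-1145\right) = \left(\left(392 - \frac{1}{400} - \frac{17}{20}\right) + 1427\right) \left(-1145\right) = \left(\frac{156459}{400} + 1427\right) \left(-1145\right) = \frac{727259}{400} \left(-1145\right) = - \frac{166542311}{80}$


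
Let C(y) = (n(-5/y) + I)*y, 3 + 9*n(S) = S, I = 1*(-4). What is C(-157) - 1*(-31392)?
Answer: 288646/9 ≈ 32072.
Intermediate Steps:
I = -4
n(S) = -1/3 + S/9
C(y) = y*(-13/3 - 5/(9*y)) (C(y) = ((-1/3 + (-5/y)/9) - 4)*y = ((-1/3 - 5/(9*y)) - 4)*y = (-13/3 - 5/(9*y))*y = y*(-13/3 - 5/(9*y)))
C(-157) - 1*(-31392) = (-5/9 - 13/3*(-157)) - 1*(-31392) = (-5/9 + 2041/3) + 31392 = 6118/9 + 31392 = 288646/9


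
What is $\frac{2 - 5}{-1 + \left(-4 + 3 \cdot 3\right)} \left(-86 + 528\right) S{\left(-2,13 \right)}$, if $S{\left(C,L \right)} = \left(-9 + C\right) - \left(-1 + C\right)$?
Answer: $2652$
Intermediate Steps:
$S{\left(C,L \right)} = -8$
$\frac{2 - 5}{-1 + \left(-4 + 3 \cdot 3\right)} \left(-86 + 528\right) S{\left(-2,13 \right)} = \frac{2 - 5}{-1 + \left(-4 + 3 \cdot 3\right)} \left(-86 + 528\right) \left(-8\right) = - \frac{3}{-1 + \left(-4 + 9\right)} 442 \left(-8\right) = - \frac{3}{-1 + 5} \left(-3536\right) = - \frac{3}{4} \left(-3536\right) = \left(-3\right) \frac{1}{4} \left(-3536\right) = \left(- \frac{3}{4}\right) \left(-3536\right) = 2652$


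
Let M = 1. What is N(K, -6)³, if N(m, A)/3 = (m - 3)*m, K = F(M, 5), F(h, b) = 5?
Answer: 27000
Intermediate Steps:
K = 5
N(m, A) = 3*m*(-3 + m) (N(m, A) = 3*((m - 3)*m) = 3*((-3 + m)*m) = 3*(m*(-3 + m)) = 3*m*(-3 + m))
N(K, -6)³ = (3*5*(-3 + 5))³ = (3*5*2)³ = 30³ = 27000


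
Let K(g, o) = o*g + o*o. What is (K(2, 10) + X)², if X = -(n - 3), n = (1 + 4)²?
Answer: 9604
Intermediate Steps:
n = 25 (n = 5² = 25)
X = -22 (X = -(25 - 3) = -1*22 = -22)
K(g, o) = o² + g*o (K(g, o) = g*o + o² = o² + g*o)
(K(2, 10) + X)² = (10*(2 + 10) - 22)² = (10*12 - 22)² = (120 - 22)² = 98² = 9604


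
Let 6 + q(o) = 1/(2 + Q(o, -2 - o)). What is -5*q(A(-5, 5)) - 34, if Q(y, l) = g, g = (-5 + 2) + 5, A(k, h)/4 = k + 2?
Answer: -21/4 ≈ -5.2500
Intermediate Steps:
A(k, h) = 8 + 4*k (A(k, h) = 4*(k + 2) = 4*(2 + k) = 8 + 4*k)
g = 2 (g = -3 + 5 = 2)
Q(y, l) = 2
q(o) = -23/4 (q(o) = -6 + 1/(2 + 2) = -6 + 1/4 = -6 + ¼ = -23/4)
-5*q(A(-5, 5)) - 34 = -5*(-23/4) - 34 = 115/4 - 34 = -21/4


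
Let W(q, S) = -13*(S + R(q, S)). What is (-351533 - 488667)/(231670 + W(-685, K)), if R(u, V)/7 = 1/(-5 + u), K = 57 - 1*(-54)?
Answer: -579738000/158856721 ≈ -3.6494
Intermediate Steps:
K = 111 (K = 57 + 54 = 111)
R(u, V) = 7/(-5 + u)
W(q, S) = -91/(-5 + q) - 13*S (W(q, S) = -13*(S + 7/(-5 + q)) = -91/(-5 + q) - 13*S)
(-351533 - 488667)/(231670 + W(-685, K)) = (-351533 - 488667)/(231670 + 13*(-7 - 1*111*(-5 - 685))/(-5 - 685)) = -840200/(231670 + 13*(-7 - 1*111*(-690))/(-690)) = -840200/(231670 + 13*(-1/690)*(-7 + 76590)) = -840200/(231670 + 13*(-1/690)*76583) = -840200/(231670 - 995579/690) = -840200/158856721/690 = -840200*690/158856721 = -579738000/158856721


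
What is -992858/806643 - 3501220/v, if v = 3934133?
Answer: -6730270026574/3173440845519 ≈ -2.1208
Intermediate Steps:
-992858/806643 - 3501220/v = -992858/806643 - 3501220/3934133 = -6730270026574/3173440845519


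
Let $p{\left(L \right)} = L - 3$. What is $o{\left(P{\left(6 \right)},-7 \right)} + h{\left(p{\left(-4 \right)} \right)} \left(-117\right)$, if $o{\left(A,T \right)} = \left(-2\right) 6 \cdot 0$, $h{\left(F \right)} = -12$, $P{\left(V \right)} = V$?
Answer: $1404$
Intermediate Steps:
$p{\left(L \right)} = -3 + L$
$o{\left(A,T \right)} = 0$ ($o{\left(A,T \right)} = \left(-12\right) 0 = 0$)
$o{\left(P{\left(6 \right)},-7 \right)} + h{\left(p{\left(-4 \right)} \right)} \left(-117\right) = 0 - -1404 = 0 + 1404 = 1404$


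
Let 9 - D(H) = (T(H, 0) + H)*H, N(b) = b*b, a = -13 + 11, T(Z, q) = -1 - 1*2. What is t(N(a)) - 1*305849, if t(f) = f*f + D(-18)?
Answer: -306202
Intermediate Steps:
T(Z, q) = -3 (T(Z, q) = -1 - 2 = -3)
a = -2
N(b) = b**2
D(H) = 9 - H*(-3 + H) (D(H) = 9 - (-3 + H)*H = 9 - H*(-3 + H))
t(f) = -369 + f**2 (t(f) = f*f + (9 - 1*(-18)**2 + 3*(-18)) = f**2 + (9 - 1*324 - 54) = f**2 + (9 - 324 - 54) = f**2 - 369 = -369 + f**2)
t(N(a)) - 1*305849 = (-369 + ((-2)**2)**2) - 1*305849 = (-369 + 4**2) - 305849 = (-369 + 16) - 305849 = -353 - 305849 = -306202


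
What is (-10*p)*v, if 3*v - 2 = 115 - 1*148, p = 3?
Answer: 310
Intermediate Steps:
v = -31/3 (v = ⅔ + (115 - 1*148)/3 = ⅔ + (115 - 148)/3 = ⅔ + (⅓)*(-33) = ⅔ - 11 = -31/3 ≈ -10.333)
(-10*p)*v = -10*3*(-31/3) = -30*(-31/3) = 310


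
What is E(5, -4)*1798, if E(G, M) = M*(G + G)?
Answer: -71920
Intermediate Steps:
E(G, M) = 2*G*M (E(G, M) = M*(2*G) = 2*G*M)
E(5, -4)*1798 = (2*5*(-4))*1798 = -40*1798 = -71920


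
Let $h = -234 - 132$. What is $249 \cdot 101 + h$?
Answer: $24783$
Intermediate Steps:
$h = -366$
$249 \cdot 101 + h = 249 \cdot 101 - 366 = 25149 - 366 = 24783$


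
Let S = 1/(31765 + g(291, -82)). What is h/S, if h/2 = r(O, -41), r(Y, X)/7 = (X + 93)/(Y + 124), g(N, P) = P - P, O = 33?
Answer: 23124920/157 ≈ 1.4729e+5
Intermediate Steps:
g(N, P) = 0
r(Y, X) = 7*(93 + X)/(124 + Y) (r(Y, X) = 7*((X + 93)/(Y + 124)) = 7*((93 + X)/(124 + Y)) = 7*(93 + X)/(124 + Y))
h = 728/157 (h = 2*(7*(93 - 41)/(124 + 33)) = 2*(7*52/157) = 2*(7*(1/157)*52) = 2*(364/157) = 728/157 ≈ 4.6369)
S = 1/31765 (S = 1/(31765 + 0) = 1/31765 ≈ 3.1481e-5)
h/S = 728/(157*(1/31765)) = (728/157)*31765 = 23124920/157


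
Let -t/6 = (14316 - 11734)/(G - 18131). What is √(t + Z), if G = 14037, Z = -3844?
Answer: I*√16091307334/2047 ≈ 61.969*I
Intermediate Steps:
t = 7746/2047 (t = -6*(14316 - 11734)/(14037 - 18131) = -15492/(-4094) = -15492*(-1)/4094 = -6*(-1291/2047) = 7746/2047 ≈ 3.7841)
√(t + Z) = √(7746/2047 - 3844) = √(-7860922/2047) = I*√16091307334/2047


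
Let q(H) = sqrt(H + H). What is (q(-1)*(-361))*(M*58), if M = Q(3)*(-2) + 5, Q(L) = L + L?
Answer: 146566*I*sqrt(2) ≈ 2.0728e+5*I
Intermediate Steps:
Q(L) = 2*L
M = -7 (M = (2*3)*(-2) + 5 = 6*(-2) + 5 = -12 + 5 = -7)
q(H) = sqrt(2)*sqrt(H) (q(H) = sqrt(2*H) = sqrt(2)*sqrt(H))
(q(-1)*(-361))*(M*58) = ((sqrt(2)*sqrt(-1))*(-361))*(-7*58) = ((sqrt(2)*I)*(-361))*(-406) = ((I*sqrt(2))*(-361))*(-406) = -361*I*sqrt(2)*(-406) = 146566*I*sqrt(2)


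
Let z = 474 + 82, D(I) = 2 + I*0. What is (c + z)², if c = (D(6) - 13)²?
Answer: 458329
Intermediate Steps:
D(I) = 2 (D(I) = 2 + 0 = 2)
c = 121 (c = (2 - 13)² = (-11)² = 121)
z = 556
(c + z)² = (121 + 556)² = 677² = 458329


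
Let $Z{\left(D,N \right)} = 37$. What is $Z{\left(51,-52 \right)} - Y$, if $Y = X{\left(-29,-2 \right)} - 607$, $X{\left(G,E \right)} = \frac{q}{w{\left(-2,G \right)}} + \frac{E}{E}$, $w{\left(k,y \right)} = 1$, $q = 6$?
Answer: $637$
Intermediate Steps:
$X{\left(G,E \right)} = 7$ ($X{\left(G,E \right)} = \frac{6}{1} + \frac{E}{E} = 6 \cdot 1 + 1 = 6 + 1 = 7$)
$Y = -600$ ($Y = 7 - 607 = -600$)
$Z{\left(51,-52 \right)} - Y = 37 - -600 = 37 + 600 = 637$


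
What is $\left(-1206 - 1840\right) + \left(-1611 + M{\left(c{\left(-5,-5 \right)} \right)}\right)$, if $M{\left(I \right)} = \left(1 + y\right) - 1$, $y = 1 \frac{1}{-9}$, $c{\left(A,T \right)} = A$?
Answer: $- \frac{41914}{9} \approx -4657.1$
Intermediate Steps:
$y = - \frac{1}{9}$ ($y = 1 \left(- \frac{1}{9}\right) = - \frac{1}{9} \approx -0.11111$)
$M{\left(I \right)} = - \frac{1}{9}$ ($M{\left(I \right)} = \left(1 - \frac{1}{9}\right) - 1 = \frac{8}{9} - 1 = - \frac{1}{9}$)
$\left(-1206 - 1840\right) + \left(-1611 + M{\left(c{\left(-5,-5 \right)} \right)}\right) = \left(-1206 - 1840\right) - \frac{14500}{9} = -3046 - \frac{14500}{9} = - \frac{41914}{9}$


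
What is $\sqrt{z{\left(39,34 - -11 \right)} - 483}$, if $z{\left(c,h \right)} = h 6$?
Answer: $i \sqrt{213} \approx 14.595 i$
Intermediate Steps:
$z{\left(c,h \right)} = 6 h$
$\sqrt{z{\left(39,34 - -11 \right)} - 483} = \sqrt{6 \left(34 - -11\right) - 483} = \sqrt{6 \left(34 + 11\right) - 483} = \sqrt{6 \cdot 45 - 483} = \sqrt{270 - 483} = \sqrt{-213} = i \sqrt{213}$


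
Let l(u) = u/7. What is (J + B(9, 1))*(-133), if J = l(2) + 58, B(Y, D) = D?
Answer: -7885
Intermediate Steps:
l(u) = u/7 (l(u) = u*(1/7) = u/7)
J = 408/7 (J = (1/7)*2 + 58 = 2/7 + 58 = 408/7 ≈ 58.286)
(J + B(9, 1))*(-133) = (408/7 + 1)*(-133) = (415/7)*(-133) = -7885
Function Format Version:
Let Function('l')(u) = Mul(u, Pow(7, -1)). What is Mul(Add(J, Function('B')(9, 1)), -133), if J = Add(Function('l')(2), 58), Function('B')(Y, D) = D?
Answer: -7885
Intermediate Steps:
Function('l')(u) = Mul(Rational(1, 7), u) (Function('l')(u) = Mul(u, Rational(1, 7)) = Mul(Rational(1, 7), u))
J = Rational(408, 7) (J = Add(Mul(Rational(1, 7), 2), 58) = Add(Rational(2, 7), 58) = Rational(408, 7) ≈ 58.286)
Mul(Add(J, Function('B')(9, 1)), -133) = Mul(Add(Rational(408, 7), 1), -133) = Mul(Rational(415, 7), -133) = -7885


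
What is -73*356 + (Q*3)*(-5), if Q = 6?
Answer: -26078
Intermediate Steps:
-73*356 + (Q*3)*(-5) = -73*356 + (6*3)*(-5) = -25988 + 18*(-5) = -25988 - 90 = -26078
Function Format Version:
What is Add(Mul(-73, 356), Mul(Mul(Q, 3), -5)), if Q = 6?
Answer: -26078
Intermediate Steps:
Add(Mul(-73, 356), Mul(Mul(Q, 3), -5)) = Add(Mul(-73, 356), Mul(Mul(6, 3), -5)) = Add(-25988, Mul(18, -5)) = Add(-25988, -90) = -26078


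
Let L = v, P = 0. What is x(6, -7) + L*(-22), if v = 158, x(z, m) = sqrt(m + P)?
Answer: -3476 + I*sqrt(7) ≈ -3476.0 + 2.6458*I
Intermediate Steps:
x(z, m) = sqrt(m) (x(z, m) = sqrt(m + 0) = sqrt(m))
L = 158
x(6, -7) + L*(-22) = sqrt(-7) + 158*(-22) = I*sqrt(7) - 3476 = -3476 + I*sqrt(7)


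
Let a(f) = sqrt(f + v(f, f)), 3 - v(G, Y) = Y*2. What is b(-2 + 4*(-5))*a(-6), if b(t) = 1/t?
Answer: -3/22 ≈ -0.13636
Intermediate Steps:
b(t) = 1/t
v(G, Y) = 3 - 2*Y (v(G, Y) = 3 - Y*2 = 3 - 2*Y)
a(f) = sqrt(3 - f) (a(f) = sqrt(f + (3 - 2*f)) = sqrt(3 - f))
b(-2 + 4*(-5))*a(-6) = sqrt(3 - 1*(-6))/(-2 + 4*(-5)) = sqrt(3 + 6)/(-2 - 20) = sqrt(9)/(-22) = -1/22*3 = -3/22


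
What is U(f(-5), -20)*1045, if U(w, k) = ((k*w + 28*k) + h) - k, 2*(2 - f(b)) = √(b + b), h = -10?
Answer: -616550 + 10450*I*√10 ≈ -6.1655e+5 + 33046.0*I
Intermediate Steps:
f(b) = 2 - √2*√b/2 (f(b) = 2 - √(b + b)/2 = 2 - √2*√b/2)
U(w, k) = -10 + 27*k + k*w (U(w, k) = ((k*w + 28*k) - 10) - k = ((28*k + k*w) - 10) - k = (-10 + 28*k + k*w) - k = -10 + 27*k + k*w)
U(f(-5), -20)*1045 = (-10 + 27*(-20) - 20*(2 - √2*√(-5)/2))*1045 = (-10 - 540 - 20*(2 - √2*I*√5/2))*1045 = (-10 - 540 - 20*(2 - I*√10/2))*1045 = (-10 - 540 + (-40 + 10*I*√10))*1045 = (-590 + 10*I*√10)*1045 = -616550 + 10450*I*√10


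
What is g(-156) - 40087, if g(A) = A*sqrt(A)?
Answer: -40087 - 312*I*sqrt(39) ≈ -40087.0 - 1948.4*I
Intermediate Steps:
g(A) = A**(3/2)
g(-156) - 40087 = (-156)**(3/2) - 40087 = -312*I*sqrt(39) - 40087 = -40087 - 312*I*sqrt(39)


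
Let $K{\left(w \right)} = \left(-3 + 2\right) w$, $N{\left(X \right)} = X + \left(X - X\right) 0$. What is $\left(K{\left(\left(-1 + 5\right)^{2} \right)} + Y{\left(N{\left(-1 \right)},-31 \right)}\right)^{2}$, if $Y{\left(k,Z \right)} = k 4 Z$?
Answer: $11664$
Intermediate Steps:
$N{\left(X \right)} = X$ ($N{\left(X \right)} = X + 0 \cdot 0 = X + 0 = X$)
$Y{\left(k,Z \right)} = 4 Z k$ ($Y{\left(k,Z \right)} = 4 k Z = 4 Z k$)
$K{\left(w \right)} = - w$
$\left(K{\left(\left(-1 + 5\right)^{2} \right)} + Y{\left(N{\left(-1 \right)},-31 \right)}\right)^{2} = \left(- \left(-1 + 5\right)^{2} + 4 \left(-31\right) \left(-1\right)\right)^{2} = \left(- 4^{2} + 124\right)^{2} = \left(\left(-1\right) 16 + 124\right)^{2} = \left(-16 + 124\right)^{2} = 108^{2} = 11664$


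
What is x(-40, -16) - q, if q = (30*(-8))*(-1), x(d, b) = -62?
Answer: -302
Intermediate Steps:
q = 240 (q = -240*(-1) = 240)
x(-40, -16) - q = -62 - 1*240 = -62 - 240 = -302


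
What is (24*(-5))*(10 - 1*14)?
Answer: 480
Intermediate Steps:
(24*(-5))*(10 - 1*14) = -120*(10 - 14) = -120*(-4) = 480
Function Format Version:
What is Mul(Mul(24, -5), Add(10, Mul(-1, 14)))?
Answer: 480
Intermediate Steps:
Mul(Mul(24, -5), Add(10, Mul(-1, 14))) = Mul(-120, Add(10, -14)) = Mul(-120, -4) = 480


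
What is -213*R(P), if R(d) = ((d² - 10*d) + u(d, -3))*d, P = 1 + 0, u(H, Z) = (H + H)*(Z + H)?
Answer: 2769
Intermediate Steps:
u(H, Z) = 2*H*(H + Z) (u(H, Z) = (2*H)*(H + Z) = 2*H*(H + Z))
P = 1
R(d) = d*(d² - 10*d + 2*d*(-3 + d)) (R(d) = ((d² - 10*d) + 2*d*(d - 3))*d = ((d² - 10*d) + 2*d*(-3 + d))*d = (d² - 10*d + 2*d*(-3 + d))*d = d*(d² - 10*d + 2*d*(-3 + d)))
-213*R(P) = -213*1²*(-16 + 3*1) = -213*(-16 + 3) = -213*(-13) = 2769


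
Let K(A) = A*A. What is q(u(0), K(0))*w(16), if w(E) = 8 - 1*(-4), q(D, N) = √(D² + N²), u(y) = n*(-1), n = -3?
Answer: 36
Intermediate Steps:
u(y) = 3 (u(y) = -3*(-1) = 3)
K(A) = A²
w(E) = 12 (w(E) = 8 + 4 = 12)
q(u(0), K(0))*w(16) = √(3² + (0²)²)*12 = √(9 + 0²)*12 = √(9 + 0)*12 = √9*12 = 3*12 = 36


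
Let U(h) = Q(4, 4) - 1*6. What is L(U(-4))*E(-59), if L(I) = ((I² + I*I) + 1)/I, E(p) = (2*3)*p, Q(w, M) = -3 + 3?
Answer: 4307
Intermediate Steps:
Q(w, M) = 0
U(h) = -6 (U(h) = 0 - 1*6 = 0 - 6 = -6)
E(p) = 6*p
L(I) = (1 + 2*I²)/I (L(I) = ((I² + I²) + 1)/I = (2*I² + 1)/I = (1 + 2*I²)/I)
L(U(-4))*E(-59) = (1/(-6) + 2*(-6))*(6*(-59)) = (-⅙ - 12)*(-354) = -73/6*(-354) = 4307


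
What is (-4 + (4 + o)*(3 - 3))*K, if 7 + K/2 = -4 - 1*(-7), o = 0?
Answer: 32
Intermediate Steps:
K = -8 (K = -14 + 2*(-4 - 1*(-7)) = -14 + 2*(-4 + 7) = -14 + 2*3 = -14 + 6 = -8)
(-4 + (4 + o)*(3 - 3))*K = (-4 + (4 + 0)*(3 - 3))*(-8) = (-4 + 4*0)*(-8) = (-4 + 0)*(-8) = -4*(-8) = 32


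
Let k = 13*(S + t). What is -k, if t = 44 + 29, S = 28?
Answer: -1313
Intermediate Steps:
t = 73
k = 1313 (k = 13*(28 + 73) = 13*101 = 1313)
-k = -1*1313 = -1313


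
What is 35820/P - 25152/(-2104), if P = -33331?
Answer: 95372004/8766053 ≈ 10.880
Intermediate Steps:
35820/P - 25152/(-2104) = 35820/(-33331) - 25152/(-2104) = 35820*(-1/33331) - 25152*(-1/2104) = -35820/33331 + 3144/263 = 95372004/8766053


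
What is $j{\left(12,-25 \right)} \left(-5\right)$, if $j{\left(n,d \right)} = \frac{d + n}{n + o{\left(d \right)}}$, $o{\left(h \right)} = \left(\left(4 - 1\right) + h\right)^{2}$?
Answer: $\frac{65}{496} \approx 0.13105$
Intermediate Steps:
$o{\left(h \right)} = \left(3 + h\right)^{2}$
$j{\left(n,d \right)} = \frac{d + n}{n + \left(3 + d\right)^{2}}$
$j{\left(12,-25 \right)} \left(-5\right) = \frac{-25 + 12}{12 + \left(3 - 25\right)^{2}} \left(-5\right) = \frac{1}{12 + \left(-22\right)^{2}} \left(-13\right) \left(-5\right) = \frac{1}{12 + 484} \left(-13\right) \left(-5\right) = \frac{1}{496} \left(-13\right) \left(-5\right) = \left(- \frac{13}{496}\right) \left(-5\right) = \frac{65}{496}$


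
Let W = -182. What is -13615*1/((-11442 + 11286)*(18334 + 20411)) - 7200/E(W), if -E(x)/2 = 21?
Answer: 207233123/1208844 ≈ 171.43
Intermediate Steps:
E(x) = -42 (E(x) = -2*21 = -42)
-13615*1/((-11442 + 11286)*(18334 + 20411)) - 7200/E(W) = -13615*1/((-11442 + 11286)*(18334 + 20411)) - 7200/(-42) = -13615/((-156*38745)) - 7200*(-1/42) = -13615/(-6044220) + 1200/7 = -13615*(-1/6044220) + 1200/7 = 389/172692 + 1200/7 = 207233123/1208844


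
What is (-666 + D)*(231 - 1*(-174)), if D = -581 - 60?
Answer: -529335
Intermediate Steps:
D = -641
(-666 + D)*(231 - 1*(-174)) = (-666 - 641)*(231 - 1*(-174)) = -1307*(231 + 174) = -1307*405 = -529335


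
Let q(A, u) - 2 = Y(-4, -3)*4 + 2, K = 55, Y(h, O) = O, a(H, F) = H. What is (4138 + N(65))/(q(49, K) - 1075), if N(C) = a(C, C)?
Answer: -1401/361 ≈ -3.8809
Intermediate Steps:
N(C) = C
q(A, u) = -8 (q(A, u) = 2 + (-3*4 + 2) = 2 + (-12 + 2) = 2 - 10 = -8)
(4138 + N(65))/(q(49, K) - 1075) = (4138 + 65)/(-8 - 1075) = 4203/(-1083) = 4203*(-1/1083) = -1401/361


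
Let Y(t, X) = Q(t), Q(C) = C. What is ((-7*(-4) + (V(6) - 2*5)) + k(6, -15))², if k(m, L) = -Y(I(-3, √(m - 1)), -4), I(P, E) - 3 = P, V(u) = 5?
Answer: 529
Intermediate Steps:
I(P, E) = 3 + P
Y(t, X) = t
k(m, L) = 0 (k(m, L) = -(3 - 3) = -1*0 = 0)
((-7*(-4) + (V(6) - 2*5)) + k(6, -15))² = ((-7*(-4) + (5 - 2*5)) + 0)² = ((28 + (5 - 10)) + 0)² = ((28 - 5) + 0)² = (23 + 0)² = 23² = 529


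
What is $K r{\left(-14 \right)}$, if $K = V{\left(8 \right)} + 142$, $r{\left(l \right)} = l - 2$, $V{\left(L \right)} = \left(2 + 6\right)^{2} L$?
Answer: $-10464$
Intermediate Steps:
$V{\left(L \right)} = 64 L$ ($V{\left(L \right)} = 8^{2} L = 64 L$)
$r{\left(l \right)} = -2 + l$ ($r{\left(l \right)} = l - 2 = -2 + l$)
$K = 654$ ($K = 64 \cdot 8 + 142 = 512 + 142 = 654$)
$K r{\left(-14 \right)} = 654 \left(-2 - 14\right) = 654 \left(-16\right) = -10464$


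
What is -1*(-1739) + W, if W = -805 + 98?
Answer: 1032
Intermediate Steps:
W = -707
-1*(-1739) + W = -1*(-1739) - 707 = 1739 - 707 = 1032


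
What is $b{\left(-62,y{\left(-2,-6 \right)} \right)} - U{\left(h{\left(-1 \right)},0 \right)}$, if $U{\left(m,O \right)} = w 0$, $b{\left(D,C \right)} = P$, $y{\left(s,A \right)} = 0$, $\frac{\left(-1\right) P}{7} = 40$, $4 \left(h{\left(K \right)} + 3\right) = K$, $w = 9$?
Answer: $-280$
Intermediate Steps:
$h{\left(K \right)} = -3 + \frac{K}{4}$
$P = -280$ ($P = \left(-7\right) 40 = -280$)
$b{\left(D,C \right)} = -280$
$U{\left(m,O \right)} = 0$ ($U{\left(m,O \right)} = 9 \cdot 0 = 0$)
$b{\left(-62,y{\left(-2,-6 \right)} \right)} - U{\left(h{\left(-1 \right)},0 \right)} = -280 - 0 = -280 + 0 = -280$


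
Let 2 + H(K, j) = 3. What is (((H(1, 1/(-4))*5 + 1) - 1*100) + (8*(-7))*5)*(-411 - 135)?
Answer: 204204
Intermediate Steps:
H(K, j) = 1 (H(K, j) = -2 + 3 = 1)
(((H(1, 1/(-4))*5 + 1) - 1*100) + (8*(-7))*5)*(-411 - 135) = (((1*5 + 1) - 1*100) + (8*(-7))*5)*(-411 - 135) = (((5 + 1) - 100) - 56*5)*(-546) = ((6 - 100) - 280)*(-546) = (-94 - 280)*(-546) = -374*(-546) = 204204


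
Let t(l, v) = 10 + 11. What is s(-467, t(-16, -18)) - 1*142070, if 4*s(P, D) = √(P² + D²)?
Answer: -142070 + 41*√130/4 ≈ -1.4195e+5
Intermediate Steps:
t(l, v) = 21
s(P, D) = √(D² + P²)/4 (s(P, D) = √(P² + D²)/4 = √(D² + P²)/4)
s(-467, t(-16, -18)) - 1*142070 = √(21² + (-467)²)/4 - 1*142070 = √(441 + 218089)/4 - 142070 = √218530/4 - 142070 = (41*√130)/4 - 142070 = 41*√130/4 - 142070 = -142070 + 41*√130/4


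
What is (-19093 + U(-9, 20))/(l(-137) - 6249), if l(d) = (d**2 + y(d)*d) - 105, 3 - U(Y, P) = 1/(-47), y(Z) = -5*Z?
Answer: 897229/3827210 ≈ 0.23443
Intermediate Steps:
U(Y, P) = 142/47 (U(Y, P) = 3 - 1/(-47) = 3 - 1*(-1/47) = 3 + 1/47 = 142/47)
l(d) = -105 - 4*d**2 (l(d) = (d**2 + (-5*d)*d) - 105 = (d**2 - 5*d**2) - 105 = -4*d**2 - 105 = -105 - 4*d**2)
(-19093 + U(-9, 20))/(l(-137) - 6249) = (-19093 + 142/47)/((-105 - 4*(-137)**2) - 6249) = -897229/(47*((-105 - 4*18769) - 6249)) = -897229/(47*((-105 - 75076) - 6249)) = -897229/(47*(-75181 - 6249)) = -897229/47/(-81430) = -897229/47*(-1/81430) = 897229/3827210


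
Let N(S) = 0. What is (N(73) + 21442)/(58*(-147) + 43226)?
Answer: 10721/17350 ≈ 0.61792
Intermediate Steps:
(N(73) + 21442)/(58*(-147) + 43226) = (0 + 21442)/(58*(-147) + 43226) = 21442/(-8526 + 43226) = 21442/34700 = 21442*(1/34700) = 10721/17350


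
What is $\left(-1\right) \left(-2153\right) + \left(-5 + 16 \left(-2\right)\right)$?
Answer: $2116$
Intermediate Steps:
$\left(-1\right) \left(-2153\right) + \left(-5 + 16 \left(-2\right)\right) = 2153 - 37 = 2116$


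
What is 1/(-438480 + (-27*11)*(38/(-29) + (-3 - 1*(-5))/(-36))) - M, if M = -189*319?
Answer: 1531892478443/25408311 ≈ 60291.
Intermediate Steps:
M = -60291
1/(-438480 + (-27*11)*(38/(-29) + (-3 - 1*(-5))/(-36))) - M = 1/(-438480 + (-27*11)*(38/(-29) + (-3 - 1*(-5))/(-36))) - 1*(-60291) = 1/(-438480 - 297*(38*(-1/29) + (-3 + 5)*(-1/36))) + 60291 = 1/(-438480 - 297*(-38/29 + 2*(-1/36))) + 60291 = 1/(-438480 - 297*(-38/29 - 1/18)) + 60291 = 1/(-438480 - 297*(-713/522)) + 60291 = 1/(-438480 + 23529/58) + 60291 = 1/(-25408311/58) + 60291 = -58/25408311 + 60291 = 1531892478443/25408311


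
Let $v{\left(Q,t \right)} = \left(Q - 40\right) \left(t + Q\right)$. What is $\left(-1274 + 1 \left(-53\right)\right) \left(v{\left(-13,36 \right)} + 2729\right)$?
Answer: $-2003770$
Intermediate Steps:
$v{\left(Q,t \right)} = \left(-40 + Q\right) \left(Q + t\right)$
$\left(-1274 + 1 \left(-53\right)\right) \left(v{\left(-13,36 \right)} + 2729\right) = \left(-1274 + 1 \left(-53\right)\right) \left(\left(\left(-13\right)^{2} - -520 - 1440 - 468\right) + 2729\right) = \left(-1274 - 53\right) \left(\left(169 + 520 - 1440 - 468\right) + 2729\right) = - 1327 \left(-1219 + 2729\right) = \left(-1327\right) 1510 = -2003770$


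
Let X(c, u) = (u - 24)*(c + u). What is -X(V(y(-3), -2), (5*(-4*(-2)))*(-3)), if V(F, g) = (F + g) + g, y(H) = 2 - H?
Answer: -17136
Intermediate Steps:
V(F, g) = F + 2*g
X(c, u) = (-24 + u)*(c + u)
-X(V(y(-3), -2), (5*(-4*(-2)))*(-3)) = -(((5*(-4*(-2)))*(-3))² - 24*((2 - 1*(-3)) + 2*(-2)) - 24*5*(-4*(-2))*(-3) + ((2 - 1*(-3)) + 2*(-2))*((5*(-4*(-2)))*(-3))) = -(((5*8)*(-3))² - 24*((2 + 3) - 4) - 24*5*8*(-3) + ((2 + 3) - 4)*((5*8)*(-3))) = -((40*(-3))² - 24*(5 - 4) - 960*(-3) + (5 - 4)*(40*(-3))) = -((-120)² - 24*1 - 24*(-120) + 1*(-120)) = -(14400 - 24 + 2880 - 120) = -1*17136 = -17136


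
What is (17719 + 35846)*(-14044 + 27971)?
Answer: 745999755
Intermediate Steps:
(17719 + 35846)*(-14044 + 27971) = 53565*13927 = 745999755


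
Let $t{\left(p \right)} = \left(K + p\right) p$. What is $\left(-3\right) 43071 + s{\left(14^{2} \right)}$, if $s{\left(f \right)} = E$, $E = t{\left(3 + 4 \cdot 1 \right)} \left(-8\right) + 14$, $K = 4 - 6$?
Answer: $-129479$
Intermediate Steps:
$K = -2$ ($K = 4 - 6 = -2$)
$t{\left(p \right)} = p \left(-2 + p\right)$ ($t{\left(p \right)} = \left(-2 + p\right) p = p \left(-2 + p\right)$)
$E = -266$ ($E = \left(3 + 4 \cdot 1\right) \left(-2 + \left(3 + 4 \cdot 1\right)\right) \left(-8\right) + 14 = \left(3 + 4\right) \left(-2 + \left(3 + 4\right)\right) \left(-8\right) + 14 = 7 \left(-2 + 7\right) \left(-8\right) + 14 = 7 \cdot 5 \left(-8\right) + 14 = 35 \left(-8\right) + 14 = -280 + 14 = -266$)
$s{\left(f \right)} = -266$
$\left(-3\right) 43071 + s{\left(14^{2} \right)} = \left(-3\right) 43071 - 266 = -129213 - 266 = -129479$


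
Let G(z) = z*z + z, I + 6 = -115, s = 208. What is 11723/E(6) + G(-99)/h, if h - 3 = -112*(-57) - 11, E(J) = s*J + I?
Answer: 42840001/3592876 ≈ 11.924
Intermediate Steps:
I = -121 (I = -6 - 115 = -121)
G(z) = z + z² (G(z) = z² + z = z + z²)
E(J) = -121 + 208*J (E(J) = 208*J - 121 = -121 + 208*J)
h = 6376 (h = 3 + (-112*(-57) - 11) = 3 + (6384 - 11) = 3 + 6373 = 6376)
11723/E(6) + G(-99)/h = 11723/(-121 + 208*6) - 99*(1 - 99)/6376 = 11723/(-121 + 1248) - 99*(-98)*(1/6376) = 11723/1127 + 9702*(1/6376) = 11723*(1/1127) + 4851/3188 = 11723/1127 + 4851/3188 = 42840001/3592876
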